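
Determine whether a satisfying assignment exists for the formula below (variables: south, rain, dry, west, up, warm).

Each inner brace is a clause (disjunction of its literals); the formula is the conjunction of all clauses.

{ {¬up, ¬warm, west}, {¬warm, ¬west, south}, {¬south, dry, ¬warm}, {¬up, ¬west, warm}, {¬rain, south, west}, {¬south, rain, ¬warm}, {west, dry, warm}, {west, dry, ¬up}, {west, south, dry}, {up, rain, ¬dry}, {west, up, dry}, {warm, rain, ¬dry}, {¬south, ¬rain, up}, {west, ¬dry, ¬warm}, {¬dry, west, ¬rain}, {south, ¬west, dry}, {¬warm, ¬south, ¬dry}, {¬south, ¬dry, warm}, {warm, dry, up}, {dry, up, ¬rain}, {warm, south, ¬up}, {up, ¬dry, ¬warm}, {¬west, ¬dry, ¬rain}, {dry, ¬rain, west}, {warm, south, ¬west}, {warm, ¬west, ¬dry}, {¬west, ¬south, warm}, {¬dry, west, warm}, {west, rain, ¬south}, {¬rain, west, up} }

Case up = False:
Case rain = True:
From the singleton clause (¬south), south = False.
From the singleton clause (west), west = True.
From the singleton clause (¬warm), warm = False.
That conflicts with the unit clause (warm).
Undo rain and try rain = False.
From the singleton clause (¬dry), dry = False.
From the singleton clause (west), west = True.
From the singleton clause (south), south = True.
From the singleton clause (¬warm), warm = False.
That conflicts with the unit clause (warm).
Both values of rain lead to a conflict.
Undo up and try up = True.
Case warm = False:
From the singleton clause (¬west), west = False.
From the singleton clause (dry), dry = True.
That conflicts with the unit clause (¬dry).
Undo warm and try warm = True.
From the singleton clause (west), west = True.
From the singleton clause (south), south = True.
From the singleton clause (dry), dry = True.
That conflicts with the unit clause (¬dry).
Both values of warm lead to a conflict.
Both values of up lead to a conflict.
No assignment satisfies every clause.

Unsatisfiable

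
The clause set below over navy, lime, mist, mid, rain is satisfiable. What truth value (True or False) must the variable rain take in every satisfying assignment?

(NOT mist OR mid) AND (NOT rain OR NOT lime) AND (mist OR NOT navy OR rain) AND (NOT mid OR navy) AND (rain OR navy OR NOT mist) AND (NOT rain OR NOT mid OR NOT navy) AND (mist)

False

Suppose rain = true.
(NOT lime) alone gives lime = false.
(mist) alone gives mist = true.
(mid) alone gives mid = true.
(navy) alone gives navy = true.
But (NOT navy) is also a unit clause — contradiction.
So every satisfying assignment has rain = False.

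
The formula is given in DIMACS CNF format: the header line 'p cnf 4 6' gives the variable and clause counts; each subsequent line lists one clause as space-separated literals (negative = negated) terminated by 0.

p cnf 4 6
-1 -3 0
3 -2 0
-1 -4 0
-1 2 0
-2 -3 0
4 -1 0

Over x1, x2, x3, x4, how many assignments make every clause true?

There are 2^4 = 16 truth assignments over (x1, x2, x3, x4).
Split on x4. With x4 = True, the clauses containing x4 are satisfied and ¬x4 drops from the rest; 2 of the 2^3 = 8 assignments to the other variables satisfy what remains.
With x4 = False, by the same count on the reduced clause set, 2 assignments work.
(One model: x1=F, x2=F, x3=F, x4=F.)
Total: 2 + 2 = 4.

4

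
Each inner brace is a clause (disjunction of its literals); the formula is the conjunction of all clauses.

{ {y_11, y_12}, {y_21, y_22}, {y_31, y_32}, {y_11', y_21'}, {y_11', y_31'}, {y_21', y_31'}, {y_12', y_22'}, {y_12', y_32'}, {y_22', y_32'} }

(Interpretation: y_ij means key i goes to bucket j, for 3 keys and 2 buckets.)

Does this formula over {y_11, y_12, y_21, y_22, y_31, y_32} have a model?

Unsatisfiable

Try y_11 = 1.
(y_21') alone gives y_21 = 0.
(y_22) alone gives y_22 = 1.
(y_31') alone gives y_31 = 0.
(y_32) alone gives y_32 = 1.
But (y_32') is also a unit clause — contradiction.
So y_11 must be the other value — set y_11 = 0.
(y_12) alone gives y_12 = 1.
(y_22') alone gives y_22 = 0.
(y_21) alone gives y_21 = 1.
(y_31') alone gives y_31 = 0.
(y_32) alone gives y_32 = 1.
But (y_32') is also a unit clause — contradiction.
Either choice for y_11 ends in contradiction.
No assignment satisfies every clause.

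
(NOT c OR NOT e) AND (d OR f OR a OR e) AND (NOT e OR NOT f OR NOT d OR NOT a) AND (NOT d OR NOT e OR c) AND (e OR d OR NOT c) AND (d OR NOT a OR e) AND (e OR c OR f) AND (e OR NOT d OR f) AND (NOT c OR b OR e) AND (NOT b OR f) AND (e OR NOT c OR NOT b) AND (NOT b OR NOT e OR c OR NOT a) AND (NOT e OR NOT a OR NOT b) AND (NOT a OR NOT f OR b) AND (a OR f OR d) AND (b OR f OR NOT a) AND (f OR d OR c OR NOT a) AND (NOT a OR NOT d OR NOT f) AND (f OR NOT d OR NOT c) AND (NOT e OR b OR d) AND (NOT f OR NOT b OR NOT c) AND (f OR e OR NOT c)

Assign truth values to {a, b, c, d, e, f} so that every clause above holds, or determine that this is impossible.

a ↦ false,  b ↦ false,  c ↦ false,  d ↦ false,  e ↦ false,  f ↦ true

Try c = false.
Try d = false.
Try a = false.
From the singleton clause (f), f = true.
Try e = false.
No clause remains; b is free.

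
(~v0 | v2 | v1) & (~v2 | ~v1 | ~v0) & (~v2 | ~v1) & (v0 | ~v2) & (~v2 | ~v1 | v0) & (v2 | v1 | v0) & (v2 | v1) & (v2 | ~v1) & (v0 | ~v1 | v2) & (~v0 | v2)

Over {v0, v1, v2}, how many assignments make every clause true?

1

There are 2^3 = 8 truth assignments over (v0, v1, v2).
Check each against the 10 clauses (columns in the order v0, v1, v2):
  F F F  ✗ fails (v2 | v1 | v0)
  F F T  ✗ fails (v0 | ~v2)
  F T F  ✗ fails (v2 | ~v1)
  F T T  ✗ fails (~v2 | ~v1)
  T F F  ✗ fails (~v0 | v2 | v1)
  T F T  ✓ satisfies all
  T T F  ✗ fails (v2 | ~v1)
  T T T  ✗ fails (~v2 | ~v1 | ~v0)
1 of the 8 rows is a model.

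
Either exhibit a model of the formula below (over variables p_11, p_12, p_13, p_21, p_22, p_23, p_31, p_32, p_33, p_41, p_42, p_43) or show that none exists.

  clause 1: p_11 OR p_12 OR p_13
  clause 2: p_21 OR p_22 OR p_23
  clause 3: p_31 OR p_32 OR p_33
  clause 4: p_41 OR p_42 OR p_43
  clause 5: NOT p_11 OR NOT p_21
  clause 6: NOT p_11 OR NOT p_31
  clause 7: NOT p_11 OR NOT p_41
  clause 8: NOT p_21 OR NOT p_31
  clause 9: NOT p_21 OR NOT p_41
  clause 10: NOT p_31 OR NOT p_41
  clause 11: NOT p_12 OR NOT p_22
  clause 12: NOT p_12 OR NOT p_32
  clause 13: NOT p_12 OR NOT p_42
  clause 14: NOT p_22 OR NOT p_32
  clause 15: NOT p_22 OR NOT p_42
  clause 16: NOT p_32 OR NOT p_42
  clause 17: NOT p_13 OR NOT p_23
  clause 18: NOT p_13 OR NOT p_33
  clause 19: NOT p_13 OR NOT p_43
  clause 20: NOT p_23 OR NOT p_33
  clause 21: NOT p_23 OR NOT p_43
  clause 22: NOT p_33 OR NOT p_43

Case p_11 = false:
Case p_12 = true:
From the singleton clause (NOT p_22), p_22 = false.
From the singleton clause (NOT p_32), p_32 = false.
From the singleton clause (NOT p_42), p_42 = false.
Case p_21 = true:
From the singleton clause (NOT p_31), p_31 = false.
From the singleton clause (p_33), p_33 = true.
From the singleton clause (NOT p_41), p_41 = false.
From the singleton clause (p_43), p_43 = true.
But (NOT p_43) is also a unit clause — contradiction.
So p_21 must be the other value — set p_21 = false.
From the singleton clause (p_23), p_23 = true.
From the singleton clause (NOT p_13), p_13 = false.
From the singleton clause (NOT p_33), p_33 = false.
From the singleton clause (p_31), p_31 = true.
From the singleton clause (NOT p_41), p_41 = false.
From the singleton clause (p_43), p_43 = true.
But (NOT p_43) is also a unit clause — contradiction.
Neither p_21 = true nor p_21 = false works.
So p_12 must be the other value — set p_12 = false.
From the singleton clause (p_13), p_13 = true.
From the singleton clause (NOT p_23), p_23 = false.
From the singleton clause (NOT p_33), p_33 = false.
From the singleton clause (NOT p_43), p_43 = false.
Case p_21 = true:
From the singleton clause (NOT p_31), p_31 = false.
From the singleton clause (p_32), p_32 = true.
From the singleton clause (NOT p_41), p_41 = false.
From the singleton clause (p_42), p_42 = true.
But (NOT p_42) is also a unit clause — contradiction.
So p_21 must be the other value — set p_21 = false.
From the singleton clause (p_22), p_22 = true.
From the singleton clause (NOT p_32), p_32 = false.
From the singleton clause (p_31), p_31 = true.
From the singleton clause (NOT p_41), p_41 = false.
From the singleton clause (p_42), p_42 = true.
But (NOT p_42) is also a unit clause — contradiction.
Neither p_21 = true nor p_21 = false works.
Neither p_12 = true nor p_12 = false works.
So p_11 must be the other value — set p_11 = true.
From the singleton clause (NOT p_21), p_21 = false.
From the singleton clause (NOT p_31), p_31 = false.
From the singleton clause (NOT p_41), p_41 = false.
Case p_22 = true:
From the singleton clause (NOT p_12), p_12 = false.
From the singleton clause (NOT p_32), p_32 = false.
From the singleton clause (p_33), p_33 = true.
From the singleton clause (NOT p_42), p_42 = false.
From the singleton clause (p_43), p_43 = true.
But (NOT p_43) is also a unit clause — contradiction.
So p_22 must be the other value — set p_22 = false.
From the singleton clause (p_23), p_23 = true.
From the singleton clause (NOT p_13), p_13 = false.
From the singleton clause (NOT p_33), p_33 = false.
From the singleton clause (p_32), p_32 = true.
From the singleton clause (NOT p_12), p_12 = false.
From the singleton clause (NOT p_42), p_42 = false.
From the singleton clause (p_43), p_43 = true.
But (NOT p_43) is also a unit clause — contradiction.
Neither p_22 = true nor p_22 = false works.
Neither p_11 = true nor p_11 = false works.

UNSATISFIABLE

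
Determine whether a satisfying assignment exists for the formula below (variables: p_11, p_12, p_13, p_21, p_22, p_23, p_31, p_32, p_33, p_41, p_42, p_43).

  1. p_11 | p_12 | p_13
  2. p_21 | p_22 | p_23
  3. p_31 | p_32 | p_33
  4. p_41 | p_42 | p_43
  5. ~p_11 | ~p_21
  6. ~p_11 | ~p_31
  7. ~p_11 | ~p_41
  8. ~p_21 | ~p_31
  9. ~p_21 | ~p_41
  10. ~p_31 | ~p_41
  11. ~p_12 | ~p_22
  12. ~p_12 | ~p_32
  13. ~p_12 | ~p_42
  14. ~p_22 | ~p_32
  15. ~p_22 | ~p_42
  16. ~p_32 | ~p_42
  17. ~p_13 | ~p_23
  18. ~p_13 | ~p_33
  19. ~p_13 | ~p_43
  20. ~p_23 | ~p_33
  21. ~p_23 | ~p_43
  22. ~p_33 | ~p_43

Unsatisfiable

Try p_11 = 0.
Try p_12 = 1.
From the singleton clause (~p_22), p_22 = 0.
From the singleton clause (~p_32), p_32 = 0.
From the singleton clause (~p_42), p_42 = 0.
Try p_21 = 1.
From the singleton clause (~p_31), p_31 = 0.
From the singleton clause (p_33), p_33 = 1.
From the singleton clause (~p_41), p_41 = 0.
From the singleton clause (p_43), p_43 = 1.
That conflicts with the unit clause (~p_43).
Undo p_21 and try p_21 = 0.
From the singleton clause (p_23), p_23 = 1.
From the singleton clause (~p_13), p_13 = 0.
From the singleton clause (~p_33), p_33 = 0.
From the singleton clause (p_31), p_31 = 1.
From the singleton clause (~p_41), p_41 = 0.
From the singleton clause (p_43), p_43 = 1.
That conflicts with the unit clause (~p_43).
Neither p_21 = 1 nor p_21 = 0 works.
Undo p_12 and try p_12 = 0.
From the singleton clause (p_13), p_13 = 1.
From the singleton clause (~p_23), p_23 = 0.
From the singleton clause (~p_33), p_33 = 0.
From the singleton clause (~p_43), p_43 = 0.
Try p_21 = 1.
From the singleton clause (~p_31), p_31 = 0.
From the singleton clause (p_32), p_32 = 1.
From the singleton clause (~p_41), p_41 = 0.
From the singleton clause (p_42), p_42 = 1.
That conflicts with the unit clause (~p_42).
Undo p_21 and try p_21 = 0.
From the singleton clause (p_22), p_22 = 1.
From the singleton clause (~p_32), p_32 = 0.
From the singleton clause (p_31), p_31 = 1.
From the singleton clause (~p_41), p_41 = 0.
From the singleton clause (p_42), p_42 = 1.
That conflicts with the unit clause (~p_42).
Neither p_21 = 1 nor p_21 = 0 works.
Neither p_12 = 1 nor p_12 = 0 works.
Undo p_11 and try p_11 = 1.
From the singleton clause (~p_21), p_21 = 0.
From the singleton clause (~p_31), p_31 = 0.
From the singleton clause (~p_41), p_41 = 0.
Try p_22 = 1.
From the singleton clause (~p_12), p_12 = 0.
From the singleton clause (~p_32), p_32 = 0.
From the singleton clause (p_33), p_33 = 1.
From the singleton clause (~p_42), p_42 = 0.
From the singleton clause (p_43), p_43 = 1.
That conflicts with the unit clause (~p_43).
Undo p_22 and try p_22 = 0.
From the singleton clause (p_23), p_23 = 1.
From the singleton clause (~p_13), p_13 = 0.
From the singleton clause (~p_33), p_33 = 0.
From the singleton clause (p_32), p_32 = 1.
From the singleton clause (~p_12), p_12 = 0.
From the singleton clause (~p_42), p_42 = 0.
From the singleton clause (p_43), p_43 = 1.
That conflicts with the unit clause (~p_43).
Neither p_22 = 1 nor p_22 = 0 works.
Neither p_11 = 1 nor p_11 = 0 works.
No assignment satisfies every clause.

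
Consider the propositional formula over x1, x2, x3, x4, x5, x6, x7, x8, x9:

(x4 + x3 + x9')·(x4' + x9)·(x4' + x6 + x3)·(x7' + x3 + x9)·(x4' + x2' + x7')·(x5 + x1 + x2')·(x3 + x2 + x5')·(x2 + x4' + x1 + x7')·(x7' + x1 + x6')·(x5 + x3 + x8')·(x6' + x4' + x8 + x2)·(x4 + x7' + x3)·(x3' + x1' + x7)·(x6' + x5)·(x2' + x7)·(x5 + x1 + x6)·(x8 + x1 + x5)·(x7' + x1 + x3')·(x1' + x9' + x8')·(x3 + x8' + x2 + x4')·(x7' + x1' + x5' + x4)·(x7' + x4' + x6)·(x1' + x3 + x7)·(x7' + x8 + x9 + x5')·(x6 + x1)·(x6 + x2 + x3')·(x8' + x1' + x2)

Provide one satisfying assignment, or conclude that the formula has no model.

Try x4 = 0.
Try x3 = 1.
Try x1 = 1.
Unit clause (x7) forces x7 = 1.
Unit clause (x5') forces x5 = 0.
Unit clause (x6') forces x6 = 0.
Unit clause (x2) forces x2 = 1.
Try x9 = 0.
All clauses hold; x8 can take either value.

x1=1,  x2=1,  x3=1,  x4=0,  x5=0,  x6=0,  x7=1,  x8=1,  x9=0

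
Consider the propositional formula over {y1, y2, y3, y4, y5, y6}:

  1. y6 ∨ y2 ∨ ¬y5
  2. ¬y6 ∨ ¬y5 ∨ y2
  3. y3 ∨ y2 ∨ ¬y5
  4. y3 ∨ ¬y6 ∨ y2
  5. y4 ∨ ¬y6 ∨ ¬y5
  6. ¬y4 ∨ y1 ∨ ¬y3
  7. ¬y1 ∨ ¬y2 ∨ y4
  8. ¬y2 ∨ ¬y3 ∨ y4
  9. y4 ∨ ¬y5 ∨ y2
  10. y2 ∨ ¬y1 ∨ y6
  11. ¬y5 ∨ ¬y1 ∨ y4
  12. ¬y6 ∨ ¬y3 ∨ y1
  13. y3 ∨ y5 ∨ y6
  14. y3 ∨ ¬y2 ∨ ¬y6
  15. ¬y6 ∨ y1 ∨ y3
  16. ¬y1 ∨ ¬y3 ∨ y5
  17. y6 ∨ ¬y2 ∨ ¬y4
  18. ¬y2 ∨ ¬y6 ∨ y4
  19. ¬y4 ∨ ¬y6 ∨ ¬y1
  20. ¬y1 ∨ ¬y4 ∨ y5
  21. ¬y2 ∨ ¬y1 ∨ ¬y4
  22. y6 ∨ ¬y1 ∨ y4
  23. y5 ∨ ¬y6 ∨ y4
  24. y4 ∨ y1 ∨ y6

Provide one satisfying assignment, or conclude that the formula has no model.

Try y6 = True.
Try y5 = False.
Unit clause (y4) forces y4 = True.
Unit clause (¬y1) forces y1 = False.
Unit clause (¬y3) forces y3 = False.
That conflicts with the unit clause (y3).
Undo y5 and try y5 = True.
Unit clause (y2) forces y2 = True.
Unit clause (y4) forces y4 = True.
Unit clause (y3) forces y3 = True.
Unit clause (y1) forces y1 = True.
That conflicts with the unit clause (¬y1).
Neither y5 = True nor y5 = False works.
Undo y6 and try y6 = False.
Try y2 = True.
Unit clause (¬y4) forces y4 = False.
Unit clause (¬y1) forces y1 = False.
That conflicts with the unit clause (y1).
Undo y2 and try y2 = False.
Unit clause (¬y5) forces y5 = False.
Unit clause (¬y1) forces y1 = False.
Unit clause (y3) forces y3 = True.
Unit clause (¬y4) forces y4 = False.
That conflicts with the unit clause (y4).
Neither y2 = True nor y2 = False works.
Neither y6 = True nor y6 = False works.

UNSATISFIABLE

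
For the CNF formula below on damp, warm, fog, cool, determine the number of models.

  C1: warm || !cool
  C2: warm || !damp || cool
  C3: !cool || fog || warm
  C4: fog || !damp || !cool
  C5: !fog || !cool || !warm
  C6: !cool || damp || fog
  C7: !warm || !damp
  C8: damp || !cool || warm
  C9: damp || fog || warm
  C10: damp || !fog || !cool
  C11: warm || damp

2

There are 2^4 = 16 truth assignments over (damp, warm, fog, cool).
Check each against the 11 clauses (columns in the order damp, warm, fog, cool):
  F F F F  ✗ fails (damp || fog || warm)
  F F F T  ✗ fails (warm || !cool)
  F F T F  ✗ fails (warm || damp)
  F F T T  ✗ fails (warm || !cool)
  F T F F  ✓ satisfies all
  F T F T  ✗ fails (!cool || damp || fog)
  F T T F  ✓ satisfies all
  F T T T  ✗ fails (!fog || !cool || !warm)
  T F F F  ✗ fails (warm || !damp || cool)
  T F F T  ✗ fails (warm || !cool)
  T F T F  ✗ fails (warm || !damp || cool)
  T F T T  ✗ fails (warm || !cool)
  T T F F  ✗ fails (!warm || !damp)
  T T F T  ✗ fails (fog || !damp || !cool)
  T T T F  ✗ fails (!warm || !damp)
  T T T T  ✗ fails (!fog || !cool || !warm)
2 of the 16 rows are models.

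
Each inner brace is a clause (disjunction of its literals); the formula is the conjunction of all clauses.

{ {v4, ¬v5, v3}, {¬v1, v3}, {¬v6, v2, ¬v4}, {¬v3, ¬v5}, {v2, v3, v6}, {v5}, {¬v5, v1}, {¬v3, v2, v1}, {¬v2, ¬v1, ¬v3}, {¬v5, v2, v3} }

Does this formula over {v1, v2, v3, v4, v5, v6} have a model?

From the singleton clause (v5), v5 = True.
From the singleton clause (¬v3), v3 = False.
From the singleton clause (v4), v4 = True.
From the singleton clause (¬v1), v1 = False.
That conflicts with the unit clause (v1).
No assignment satisfies every clause.

No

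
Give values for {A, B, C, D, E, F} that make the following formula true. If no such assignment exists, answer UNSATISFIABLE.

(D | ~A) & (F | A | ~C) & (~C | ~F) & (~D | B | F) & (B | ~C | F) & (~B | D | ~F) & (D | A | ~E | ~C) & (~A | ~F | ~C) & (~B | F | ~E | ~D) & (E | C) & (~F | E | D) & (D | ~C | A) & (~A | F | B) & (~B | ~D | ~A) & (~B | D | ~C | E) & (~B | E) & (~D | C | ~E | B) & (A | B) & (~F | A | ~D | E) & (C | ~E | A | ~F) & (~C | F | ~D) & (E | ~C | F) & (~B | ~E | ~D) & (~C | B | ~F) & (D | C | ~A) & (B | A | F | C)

Case D = 0:
(~A) alone gives A = 0.
(~C) alone gives C = 0.
(E) alone gives E = 1.
(B) alone gives B = 1.
(~F) alone gives F = 0.
All clauses are satisfied.

A=0, B=1, C=0, D=0, E=1, F=0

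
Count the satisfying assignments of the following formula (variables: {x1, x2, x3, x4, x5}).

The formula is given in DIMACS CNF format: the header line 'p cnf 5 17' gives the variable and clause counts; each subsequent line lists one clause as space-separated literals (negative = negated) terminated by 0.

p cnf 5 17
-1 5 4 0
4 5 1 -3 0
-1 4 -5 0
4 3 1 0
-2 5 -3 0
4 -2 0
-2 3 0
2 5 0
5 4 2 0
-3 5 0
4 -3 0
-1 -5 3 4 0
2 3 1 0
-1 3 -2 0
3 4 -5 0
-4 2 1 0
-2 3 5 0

There are 2^5 = 32 truth assignments over (x1, x2, x3, x4, x5).
Split on x3. With x3 = True, the clauses containing x3 are satisfied and ¬x3 drops from the rest; 3 of the 2^4 = 16 assignments to the other variables satisfy what remains.
With x3 = False, by the same count on the reduced clause set, 1 assignment works.
(One model: x1=F, x2=T, x3=T, x4=T, x5=T.)
Total: 3 + 1 = 4.

4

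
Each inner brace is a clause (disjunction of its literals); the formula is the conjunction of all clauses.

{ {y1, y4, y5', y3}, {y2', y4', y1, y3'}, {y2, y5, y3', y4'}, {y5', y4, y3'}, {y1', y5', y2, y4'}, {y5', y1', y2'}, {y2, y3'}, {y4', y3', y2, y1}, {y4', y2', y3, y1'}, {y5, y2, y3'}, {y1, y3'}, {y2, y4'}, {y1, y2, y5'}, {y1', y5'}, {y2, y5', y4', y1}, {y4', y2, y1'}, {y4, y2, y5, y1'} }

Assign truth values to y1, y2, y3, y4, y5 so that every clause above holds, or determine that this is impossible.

y1: 0; y2: 1; y3: 0; y4: 1; y5: 0

Try y2 = 1.
Try y5 = 0.
Try y1 = 0.
Unit clause (y3') forces y3 = 0.
Every clause is now satisfied; y4 is unconstrained.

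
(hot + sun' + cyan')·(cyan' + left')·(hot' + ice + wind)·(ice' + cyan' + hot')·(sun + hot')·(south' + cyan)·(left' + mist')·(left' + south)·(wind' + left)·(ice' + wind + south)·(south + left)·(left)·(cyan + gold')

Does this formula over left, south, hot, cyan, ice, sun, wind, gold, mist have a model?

No

(left) alone gives left = 1.
(cyan') alone gives cyan = 0.
(south') alone gives south = 0.
But (south) is also a unit clause — contradiction.
No assignment satisfies every clause.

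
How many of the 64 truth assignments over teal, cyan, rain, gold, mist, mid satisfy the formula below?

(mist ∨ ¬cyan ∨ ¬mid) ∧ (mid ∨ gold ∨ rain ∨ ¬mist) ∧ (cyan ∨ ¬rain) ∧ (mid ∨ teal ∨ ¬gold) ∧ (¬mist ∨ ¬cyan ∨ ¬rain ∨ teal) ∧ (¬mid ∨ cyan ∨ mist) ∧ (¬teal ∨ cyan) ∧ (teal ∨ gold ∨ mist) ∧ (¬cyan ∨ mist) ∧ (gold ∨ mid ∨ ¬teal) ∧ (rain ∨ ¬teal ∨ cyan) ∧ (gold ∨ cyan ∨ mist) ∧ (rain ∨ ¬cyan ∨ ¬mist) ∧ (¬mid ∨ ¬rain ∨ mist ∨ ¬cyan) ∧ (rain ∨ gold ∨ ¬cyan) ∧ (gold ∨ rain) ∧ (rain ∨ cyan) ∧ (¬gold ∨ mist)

There are 2^6 = 64 truth assignments over (teal, cyan, rain, gold, mist, mid).
Split on gold. With gold = True, the clauses containing gold are satisfied and ¬gold drops from the rest; 2 of the 2^5 = 32 assignments to the other variables satisfy what remains.
With gold = False, by the same count on the reduced clause set, 1 assignment works.
Total: 2 + 1 = 3.

3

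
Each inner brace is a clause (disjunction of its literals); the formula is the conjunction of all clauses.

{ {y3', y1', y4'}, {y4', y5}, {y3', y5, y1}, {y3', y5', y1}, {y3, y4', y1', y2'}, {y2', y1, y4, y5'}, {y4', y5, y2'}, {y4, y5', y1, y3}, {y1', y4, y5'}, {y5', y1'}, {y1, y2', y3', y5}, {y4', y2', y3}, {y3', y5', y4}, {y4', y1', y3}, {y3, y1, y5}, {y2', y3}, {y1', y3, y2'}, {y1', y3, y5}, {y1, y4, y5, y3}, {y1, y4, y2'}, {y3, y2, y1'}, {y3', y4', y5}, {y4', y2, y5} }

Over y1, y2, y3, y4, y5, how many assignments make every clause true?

3

There are 2^5 = 32 truth assignments over (y1, y2, y3, y4, y5).
Split on y4. With y4 = 1, the clauses containing y4 are satisfied and y4' drops from the rest; 1 of the 2^4 = 16 assignments to the other variables satisfy what remains.
With y4 = 0, by the same count on the reduced clause set, 2 assignments work.
(One model: y1=F, y2=F, y3=F, y4=T, y5=T.)
Total: 1 + 2 = 3.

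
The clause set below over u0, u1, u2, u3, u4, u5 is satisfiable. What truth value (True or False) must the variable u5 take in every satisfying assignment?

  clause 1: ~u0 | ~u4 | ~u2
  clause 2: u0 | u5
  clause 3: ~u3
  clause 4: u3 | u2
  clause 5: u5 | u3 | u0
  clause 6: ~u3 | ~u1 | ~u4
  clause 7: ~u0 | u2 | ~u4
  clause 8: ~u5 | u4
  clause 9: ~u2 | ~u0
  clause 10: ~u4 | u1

Suppose u5 = 0.
Unit clause (u0) forces u0 = 1.
Unit clause (~u3) forces u3 = 0.
Unit clause (u2) forces u2 = 1.
But (~u2) is also a unit clause — contradiction.
So every satisfying assignment has u5 = True.

True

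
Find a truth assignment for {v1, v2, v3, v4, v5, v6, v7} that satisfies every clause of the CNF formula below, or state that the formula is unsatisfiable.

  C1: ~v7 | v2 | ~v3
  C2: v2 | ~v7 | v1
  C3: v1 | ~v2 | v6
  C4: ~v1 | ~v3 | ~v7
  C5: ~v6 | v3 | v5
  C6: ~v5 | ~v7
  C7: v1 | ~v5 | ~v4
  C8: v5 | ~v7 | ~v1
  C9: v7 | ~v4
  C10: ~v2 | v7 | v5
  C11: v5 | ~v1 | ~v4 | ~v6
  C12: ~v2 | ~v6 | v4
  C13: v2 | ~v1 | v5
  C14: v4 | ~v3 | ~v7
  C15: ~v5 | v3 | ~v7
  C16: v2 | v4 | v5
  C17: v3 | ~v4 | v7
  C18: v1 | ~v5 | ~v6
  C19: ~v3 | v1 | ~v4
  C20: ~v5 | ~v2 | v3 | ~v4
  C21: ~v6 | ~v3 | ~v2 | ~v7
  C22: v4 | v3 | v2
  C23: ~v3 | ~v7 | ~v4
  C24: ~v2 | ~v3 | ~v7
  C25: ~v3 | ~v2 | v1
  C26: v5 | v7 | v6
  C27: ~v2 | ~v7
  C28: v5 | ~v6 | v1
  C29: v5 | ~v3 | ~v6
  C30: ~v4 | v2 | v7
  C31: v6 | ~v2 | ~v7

v1 ↦ 0,  v2 ↦ 0,  v3 ↦ 1,  v4 ↦ 0,  v5 ↦ 1,  v6 ↦ 0,  v7 ↦ 0

Try v5 = 1.
The clause (~v7) is unit, so v7 = 0.
The clause (~v4) is unit, so v4 = 0.
Try v2 = 0.
The clause (v3) is unit, so v3 = 1.
Try v1 = 0.
The clause (~v6) is unit, so v6 = 0.
This assignment satisfies each clause.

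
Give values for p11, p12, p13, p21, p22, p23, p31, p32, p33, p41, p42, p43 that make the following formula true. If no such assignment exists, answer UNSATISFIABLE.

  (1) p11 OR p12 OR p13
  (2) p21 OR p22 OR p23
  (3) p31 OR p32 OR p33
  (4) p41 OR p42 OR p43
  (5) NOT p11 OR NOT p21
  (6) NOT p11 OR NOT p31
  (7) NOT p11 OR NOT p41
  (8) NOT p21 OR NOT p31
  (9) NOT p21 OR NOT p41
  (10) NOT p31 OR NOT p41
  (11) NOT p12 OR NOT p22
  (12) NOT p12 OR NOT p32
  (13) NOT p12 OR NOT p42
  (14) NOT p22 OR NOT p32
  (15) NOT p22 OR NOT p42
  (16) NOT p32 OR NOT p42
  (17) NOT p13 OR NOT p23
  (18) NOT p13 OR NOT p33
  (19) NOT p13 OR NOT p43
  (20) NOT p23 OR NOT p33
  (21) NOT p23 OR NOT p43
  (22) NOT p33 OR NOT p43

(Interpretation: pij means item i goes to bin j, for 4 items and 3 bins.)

Branch on p11: set p11 = false.
Branch on p12: set p12 = true.
Unit clause (NOT p22) forces p22 = false.
Unit clause (NOT p32) forces p32 = false.
Unit clause (NOT p42) forces p42 = false.
Branch on p21: set p21 = true.
Unit clause (NOT p31) forces p31 = false.
Unit clause (p33) forces p33 = true.
Unit clause (NOT p41) forces p41 = false.
Unit clause (p43) forces p43 = true.
Now (NOT p43) is unsatisfied and unit — conflict.
That branch fails; take p21 = false instead.
Unit clause (p23) forces p23 = true.
Unit clause (NOT p13) forces p13 = false.
Unit clause (NOT p33) forces p33 = false.
Unit clause (p31) forces p31 = true.
Unit clause (NOT p41) forces p41 = false.
Unit clause (p43) forces p43 = true.
Now (NOT p43) is unsatisfied and unit — conflict.
Both values of p21 lead to a conflict.
That branch fails; take p12 = false instead.
Unit clause (p13) forces p13 = true.
Unit clause (NOT p23) forces p23 = false.
Unit clause (NOT p33) forces p33 = false.
Unit clause (NOT p43) forces p43 = false.
Branch on p21: set p21 = true.
Unit clause (NOT p31) forces p31 = false.
Unit clause (p32) forces p32 = true.
Unit clause (NOT p41) forces p41 = false.
Unit clause (p42) forces p42 = true.
Now (NOT p42) is unsatisfied and unit — conflict.
That branch fails; take p21 = false instead.
Unit clause (p22) forces p22 = true.
Unit clause (NOT p32) forces p32 = false.
Unit clause (p31) forces p31 = true.
Unit clause (NOT p41) forces p41 = false.
Unit clause (p42) forces p42 = true.
Now (NOT p42) is unsatisfied and unit — conflict.
Both values of p21 lead to a conflict.
Both values of p12 lead to a conflict.
That branch fails; take p11 = true instead.
Unit clause (NOT p21) forces p21 = false.
Unit clause (NOT p31) forces p31 = false.
Unit clause (NOT p41) forces p41 = false.
Branch on p22: set p22 = true.
Unit clause (NOT p12) forces p12 = false.
Unit clause (NOT p32) forces p32 = false.
Unit clause (p33) forces p33 = true.
Unit clause (NOT p42) forces p42 = false.
Unit clause (p43) forces p43 = true.
Now (NOT p43) is unsatisfied and unit — conflict.
That branch fails; take p22 = false instead.
Unit clause (p23) forces p23 = true.
Unit clause (NOT p13) forces p13 = false.
Unit clause (NOT p33) forces p33 = false.
Unit clause (p32) forces p32 = true.
Unit clause (NOT p12) forces p12 = false.
Unit clause (NOT p42) forces p42 = false.
Unit clause (p43) forces p43 = true.
Now (NOT p43) is unsatisfied and unit — conflict.
Both values of p22 lead to a conflict.
Both values of p11 lead to a conflict.

UNSATISFIABLE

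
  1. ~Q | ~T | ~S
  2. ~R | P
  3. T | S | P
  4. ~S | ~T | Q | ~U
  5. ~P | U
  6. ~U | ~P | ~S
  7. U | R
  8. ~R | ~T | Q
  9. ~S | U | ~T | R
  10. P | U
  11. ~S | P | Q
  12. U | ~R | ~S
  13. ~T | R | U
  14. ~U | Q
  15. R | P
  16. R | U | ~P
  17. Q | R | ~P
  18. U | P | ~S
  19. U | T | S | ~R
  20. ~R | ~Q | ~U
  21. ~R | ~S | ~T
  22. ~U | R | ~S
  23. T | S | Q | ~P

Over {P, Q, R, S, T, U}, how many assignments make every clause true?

There are 2^6 = 64 truth assignments over (P, Q, R, S, T, U).
Split on R. With R = 1, the clauses containing R are satisfied and ~R drops from the rest; 0 of the 2^5 = 32 assignments to the other variables satisfy what remains.
With R = 0, by the same count on the reduced clause set, 2 assignments work.
Total: 0 + 2 = 2.

2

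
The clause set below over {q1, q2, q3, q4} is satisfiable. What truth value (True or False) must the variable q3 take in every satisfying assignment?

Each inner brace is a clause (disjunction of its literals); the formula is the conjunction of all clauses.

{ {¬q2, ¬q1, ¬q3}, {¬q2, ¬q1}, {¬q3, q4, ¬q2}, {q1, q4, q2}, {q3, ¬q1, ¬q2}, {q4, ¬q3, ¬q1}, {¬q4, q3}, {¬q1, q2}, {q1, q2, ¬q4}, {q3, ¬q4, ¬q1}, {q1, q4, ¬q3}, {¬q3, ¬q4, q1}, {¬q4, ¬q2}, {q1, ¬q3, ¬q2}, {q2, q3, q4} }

False

Suppose q3 = True.
Try q2 = False.
From the singleton clause (¬q1), q1 = False.
From the singleton clause (q4), q4 = True.
But (¬q4) is also a unit clause — contradiction.
Undo q2 and try q2 = True.
From the singleton clause (¬q1), q1 = False.
But (q1) is also a unit clause — contradiction.
Neither q2 = True nor q2 = False works.
So every satisfying assignment has q3 = False.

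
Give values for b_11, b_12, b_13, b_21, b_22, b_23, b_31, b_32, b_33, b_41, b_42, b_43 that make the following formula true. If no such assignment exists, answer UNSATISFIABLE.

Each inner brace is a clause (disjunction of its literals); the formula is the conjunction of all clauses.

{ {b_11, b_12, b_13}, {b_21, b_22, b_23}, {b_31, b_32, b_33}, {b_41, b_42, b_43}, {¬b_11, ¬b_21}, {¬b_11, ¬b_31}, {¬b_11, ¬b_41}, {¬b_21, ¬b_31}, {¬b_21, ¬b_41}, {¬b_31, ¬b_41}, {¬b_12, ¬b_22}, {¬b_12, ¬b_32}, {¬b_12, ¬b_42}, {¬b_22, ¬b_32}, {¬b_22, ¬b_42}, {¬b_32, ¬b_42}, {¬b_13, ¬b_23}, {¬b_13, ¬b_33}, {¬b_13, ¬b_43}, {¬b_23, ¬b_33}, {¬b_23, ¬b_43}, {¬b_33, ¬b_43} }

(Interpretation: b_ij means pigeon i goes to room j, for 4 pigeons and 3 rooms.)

Branch on b_11: set b_11 = False.
Branch on b_12: set b_12 = True.
From the singleton clause (¬b_22), b_22 = False.
From the singleton clause (¬b_32), b_32 = False.
From the singleton clause (¬b_42), b_42 = False.
Branch on b_21: set b_21 = True.
From the singleton clause (¬b_31), b_31 = False.
From the singleton clause (b_33), b_33 = True.
From the singleton clause (¬b_41), b_41 = False.
From the singleton clause (b_43), b_43 = True.
That conflicts with the unit clause (¬b_43).
Undo b_21 and try b_21 = False.
From the singleton clause (b_23), b_23 = True.
From the singleton clause (¬b_13), b_13 = False.
From the singleton clause (¬b_33), b_33 = False.
From the singleton clause (b_31), b_31 = True.
From the singleton clause (¬b_41), b_41 = False.
From the singleton clause (b_43), b_43 = True.
That conflicts with the unit clause (¬b_43).
Neither b_21 = True nor b_21 = False works.
Undo b_12 and try b_12 = False.
From the singleton clause (b_13), b_13 = True.
From the singleton clause (¬b_23), b_23 = False.
From the singleton clause (¬b_33), b_33 = False.
From the singleton clause (¬b_43), b_43 = False.
Branch on b_21: set b_21 = True.
From the singleton clause (¬b_31), b_31 = False.
From the singleton clause (b_32), b_32 = True.
From the singleton clause (¬b_41), b_41 = False.
From the singleton clause (b_42), b_42 = True.
That conflicts with the unit clause (¬b_42).
Undo b_21 and try b_21 = False.
From the singleton clause (b_22), b_22 = True.
From the singleton clause (¬b_32), b_32 = False.
From the singleton clause (b_31), b_31 = True.
From the singleton clause (¬b_41), b_41 = False.
From the singleton clause (b_42), b_42 = True.
That conflicts with the unit clause (¬b_42).
Neither b_21 = True nor b_21 = False works.
Neither b_12 = True nor b_12 = False works.
Undo b_11 and try b_11 = True.
From the singleton clause (¬b_21), b_21 = False.
From the singleton clause (¬b_31), b_31 = False.
From the singleton clause (¬b_41), b_41 = False.
Branch on b_22: set b_22 = True.
From the singleton clause (¬b_12), b_12 = False.
From the singleton clause (¬b_32), b_32 = False.
From the singleton clause (b_33), b_33 = True.
From the singleton clause (¬b_42), b_42 = False.
From the singleton clause (b_43), b_43 = True.
That conflicts with the unit clause (¬b_43).
Undo b_22 and try b_22 = False.
From the singleton clause (b_23), b_23 = True.
From the singleton clause (¬b_13), b_13 = False.
From the singleton clause (¬b_33), b_33 = False.
From the singleton clause (b_32), b_32 = True.
From the singleton clause (¬b_12), b_12 = False.
From the singleton clause (¬b_42), b_42 = False.
From the singleton clause (b_43), b_43 = True.
That conflicts with the unit clause (¬b_43).
Neither b_22 = True nor b_22 = False works.
Neither b_11 = True nor b_11 = False works.

UNSATISFIABLE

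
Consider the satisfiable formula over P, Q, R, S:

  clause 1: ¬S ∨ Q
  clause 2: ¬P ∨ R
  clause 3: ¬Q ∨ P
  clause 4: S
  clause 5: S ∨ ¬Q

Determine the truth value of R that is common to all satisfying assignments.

True

Suppose R = False.
(¬P) alone gives P = False.
(¬Q) alone gives Q = False.
(¬S) alone gives S = False.
But (S) is also a unit clause — contradiction.
So every satisfying assignment has R = True.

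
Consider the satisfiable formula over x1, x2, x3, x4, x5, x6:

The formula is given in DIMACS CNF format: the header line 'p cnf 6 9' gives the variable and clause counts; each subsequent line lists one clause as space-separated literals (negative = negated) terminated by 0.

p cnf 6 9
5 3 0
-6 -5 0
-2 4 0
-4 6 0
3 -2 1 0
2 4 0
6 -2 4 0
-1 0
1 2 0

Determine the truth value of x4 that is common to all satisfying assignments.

Suppose x4 = False.
Unit clause (¬x2) forces x2 = False.
Now (x2) is unsatisfied and unit — conflict.
So every satisfying assignment has x4 = True.

True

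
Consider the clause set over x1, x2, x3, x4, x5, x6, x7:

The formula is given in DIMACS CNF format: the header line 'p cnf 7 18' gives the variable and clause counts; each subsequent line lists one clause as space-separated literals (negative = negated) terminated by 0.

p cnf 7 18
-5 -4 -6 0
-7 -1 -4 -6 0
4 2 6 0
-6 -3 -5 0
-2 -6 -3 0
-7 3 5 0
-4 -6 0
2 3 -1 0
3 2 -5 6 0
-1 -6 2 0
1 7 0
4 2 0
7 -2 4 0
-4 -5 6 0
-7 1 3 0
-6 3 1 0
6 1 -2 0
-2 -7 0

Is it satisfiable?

Suppose x4 = True.
From the singleton clause (¬x6), x6 = False.
From the singleton clause (¬x5), x5 = False.
Suppose x7 = False.
From the singleton clause (x1), x1 = True.
Suppose x2 = False.
From the singleton clause (x3), x3 = True.
All clauses are satisfied.
A satisfying assignment: x1 ↦ True, x2 ↦ False, x3 ↦ True, x4 ↦ True, x5 ↦ False, x6 ↦ False, x7 ↦ False.

Yes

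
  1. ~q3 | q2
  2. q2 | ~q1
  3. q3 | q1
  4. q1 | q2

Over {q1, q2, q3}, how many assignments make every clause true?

3

There are 2^3 = 8 truth assignments over (q1, q2, q3).
Check each against the 4 clauses (columns in the order q1, q2, q3):
  F F F  ✗ fails (q3 | q1)
  F F T  ✗ fails (~q3 | q2)
  F T F  ✗ fails (q3 | q1)
  F T T  ✓ satisfies all
  T F F  ✗ fails (q2 | ~q1)
  T F T  ✗ fails (~q3 | q2)
  T T F  ✓ satisfies all
  T T T  ✓ satisfies all
3 of the 8 rows are models.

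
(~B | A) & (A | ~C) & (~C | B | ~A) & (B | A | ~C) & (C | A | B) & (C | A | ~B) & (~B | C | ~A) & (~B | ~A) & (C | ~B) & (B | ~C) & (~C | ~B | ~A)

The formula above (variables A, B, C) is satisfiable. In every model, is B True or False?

Suppose B = 1.
From the singleton clause (A), A = 1.
But (~A) is also a unit clause — contradiction.
So every satisfying assignment has B = False.

False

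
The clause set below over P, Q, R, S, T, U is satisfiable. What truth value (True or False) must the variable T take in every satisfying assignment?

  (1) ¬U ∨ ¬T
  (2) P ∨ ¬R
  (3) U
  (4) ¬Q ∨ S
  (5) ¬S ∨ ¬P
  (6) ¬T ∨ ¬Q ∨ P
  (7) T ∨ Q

False

Suppose T = True.
(¬U) alone gives U = False.
That conflicts with the unit clause (U).
So every satisfying assignment has T = False.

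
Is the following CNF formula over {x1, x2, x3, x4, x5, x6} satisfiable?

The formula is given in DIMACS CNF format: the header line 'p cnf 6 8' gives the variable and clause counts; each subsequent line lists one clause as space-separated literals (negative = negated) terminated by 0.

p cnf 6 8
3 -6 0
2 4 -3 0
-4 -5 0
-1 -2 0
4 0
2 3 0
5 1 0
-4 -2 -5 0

Yes, satisfiable

(x4) alone gives x4 = True.
(¬x5) alone gives x5 = False.
(x1) alone gives x1 = True.
(¬x2) alone gives x2 = False.
(x3) alone gives x3 = True.
All clauses hold; x6 can take either value.
A satisfying assignment: x1 ↦ True, x2 ↦ False, x3 ↦ True, x4 ↦ True, x5 ↦ False, x6 ↦ True.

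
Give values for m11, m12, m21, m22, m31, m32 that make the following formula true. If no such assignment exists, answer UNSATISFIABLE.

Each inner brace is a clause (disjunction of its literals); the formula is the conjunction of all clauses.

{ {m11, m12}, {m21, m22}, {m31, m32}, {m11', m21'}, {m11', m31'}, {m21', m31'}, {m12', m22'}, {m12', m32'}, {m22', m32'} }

Case m11 = 1:
(m21') alone gives m21 = 0.
(m22) alone gives m22 = 1.
(m31') alone gives m31 = 0.
(m32) alone gives m32 = 1.
Now (m32') is unsatisfied and unit — conflict.
That branch fails; take m11 = 0 instead.
(m12) alone gives m12 = 1.
(m22') alone gives m22 = 0.
(m21) alone gives m21 = 1.
(m31') alone gives m31 = 0.
(m32) alone gives m32 = 1.
Now (m32') is unsatisfied and unit — conflict.
Neither m11 = 1 nor m11 = 0 works.

UNSATISFIABLE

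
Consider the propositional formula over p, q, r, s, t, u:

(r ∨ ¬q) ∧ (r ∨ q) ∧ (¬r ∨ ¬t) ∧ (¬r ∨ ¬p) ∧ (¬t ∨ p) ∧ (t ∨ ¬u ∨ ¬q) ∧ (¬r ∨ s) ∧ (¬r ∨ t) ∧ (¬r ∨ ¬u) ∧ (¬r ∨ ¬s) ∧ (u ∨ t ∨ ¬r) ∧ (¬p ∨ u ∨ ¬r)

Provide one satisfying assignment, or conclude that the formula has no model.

Suppose r = True.
The clause (¬t) is unit, so t = False.
Now (t) is unsatisfied and unit — conflict.
That branch fails; take r = False instead.
The clause (¬q) is unit, so q = False.
Now (q) is unsatisfied and unit — conflict.
Either choice for r ends in contradiction.

UNSATISFIABLE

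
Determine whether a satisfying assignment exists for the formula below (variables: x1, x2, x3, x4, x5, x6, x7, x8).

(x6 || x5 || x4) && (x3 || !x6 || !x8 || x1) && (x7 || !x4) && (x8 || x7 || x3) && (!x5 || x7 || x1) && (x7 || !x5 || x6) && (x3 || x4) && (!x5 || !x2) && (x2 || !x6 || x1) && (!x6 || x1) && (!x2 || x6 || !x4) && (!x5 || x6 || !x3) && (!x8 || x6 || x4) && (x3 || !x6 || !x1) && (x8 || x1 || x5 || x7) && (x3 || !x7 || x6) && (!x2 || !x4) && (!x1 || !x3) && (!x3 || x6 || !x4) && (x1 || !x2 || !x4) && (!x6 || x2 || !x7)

No

Case x7 = true:
Case x3 = true:
From the singleton clause (!x1), x1 = false.
From the singleton clause (!x6), x6 = false.
From the singleton clause (!x5), x5 = false.
From the singleton clause (x4), x4 = true.
But (!x4) is also a unit clause — contradiction.
Undo x3 and try x3 = false.
From the singleton clause (x4), x4 = true.
From the singleton clause (x6), x6 = true.
From the singleton clause (x1), x1 = true.
But (!x1) is also a unit clause — contradiction.
Either choice for x3 ends in contradiction.
Undo x7 and try x7 = false.
From the singleton clause (!x4), x4 = false.
From the singleton clause (x3), x3 = true.
From the singleton clause (!x1), x1 = false.
From the singleton clause (!x5), x5 = false.
From the singleton clause (x6), x6 = true.
But (!x6) is also a unit clause — contradiction.
Either choice for x7 ends in contradiction.
No assignment satisfies every clause.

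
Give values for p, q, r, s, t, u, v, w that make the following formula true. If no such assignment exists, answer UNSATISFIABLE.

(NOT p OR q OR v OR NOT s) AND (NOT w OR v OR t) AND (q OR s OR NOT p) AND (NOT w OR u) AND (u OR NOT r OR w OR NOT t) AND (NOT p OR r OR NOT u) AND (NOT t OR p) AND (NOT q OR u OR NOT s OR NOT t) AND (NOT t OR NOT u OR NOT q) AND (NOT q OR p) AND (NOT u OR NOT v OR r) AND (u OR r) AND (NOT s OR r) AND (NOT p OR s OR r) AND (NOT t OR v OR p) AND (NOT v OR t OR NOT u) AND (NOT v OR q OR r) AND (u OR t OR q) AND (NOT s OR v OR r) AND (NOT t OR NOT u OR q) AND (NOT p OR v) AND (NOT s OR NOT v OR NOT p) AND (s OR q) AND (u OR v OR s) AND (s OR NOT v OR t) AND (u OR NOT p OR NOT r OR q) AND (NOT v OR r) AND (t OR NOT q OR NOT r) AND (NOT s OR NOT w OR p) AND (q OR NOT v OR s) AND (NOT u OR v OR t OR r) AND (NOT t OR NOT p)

Branch on w: set w = false.
Branch on t: set t = false.
Branch on q: set q = false.
From the singleton clause (u), u = true.
From the singleton clause (NOT v), v = false.
From the singleton clause (NOT p), p = false.
From the singleton clause (s), s = true.
From the singleton clause (r), r = true.
This assignment satisfies each clause.

p: false; q: false; r: true; s: true; t: false; u: true; v: false; w: false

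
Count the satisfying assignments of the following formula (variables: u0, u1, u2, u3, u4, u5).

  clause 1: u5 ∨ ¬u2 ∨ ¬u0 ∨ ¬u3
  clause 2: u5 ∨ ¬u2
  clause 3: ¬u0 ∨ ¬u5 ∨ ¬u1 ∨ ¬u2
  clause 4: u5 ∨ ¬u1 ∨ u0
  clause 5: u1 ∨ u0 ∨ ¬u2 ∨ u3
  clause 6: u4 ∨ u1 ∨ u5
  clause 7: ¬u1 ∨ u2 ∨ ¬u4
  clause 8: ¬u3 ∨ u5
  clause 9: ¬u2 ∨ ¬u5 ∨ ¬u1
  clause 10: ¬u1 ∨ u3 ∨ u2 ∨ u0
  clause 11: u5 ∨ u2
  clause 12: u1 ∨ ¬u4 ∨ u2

13

There are 2^6 = 64 truth assignments over (u0, u1, u2, u3, u4, u5).
Split on u4. With u4 = True, the clauses containing u4 are satisfied and ¬u4 drops from the rest; 3 of the 2^5 = 32 assignments to the other variables satisfy what remains.
With u4 = False, by the same count on the reduced clause set, 10 assignments work.
(One model: u0=F, u1=F, u2=F, u3=F, u4=F, u5=T.)
Total: 3 + 10 = 13.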